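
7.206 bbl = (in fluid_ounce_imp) 4.032e+04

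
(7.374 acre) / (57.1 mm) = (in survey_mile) 324.7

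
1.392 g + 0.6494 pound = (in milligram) 2.96e+05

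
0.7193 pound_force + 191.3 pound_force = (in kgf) 87.1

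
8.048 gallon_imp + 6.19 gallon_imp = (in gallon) 17.1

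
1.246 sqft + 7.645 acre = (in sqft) 3.33e+05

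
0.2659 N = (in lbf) 0.05978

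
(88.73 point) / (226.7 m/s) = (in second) 0.0001381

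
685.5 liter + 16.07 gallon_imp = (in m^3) 0.7586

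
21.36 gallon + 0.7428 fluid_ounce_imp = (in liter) 80.88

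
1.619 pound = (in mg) 7.344e+05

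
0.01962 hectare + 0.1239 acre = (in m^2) 697.6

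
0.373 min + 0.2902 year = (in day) 105.9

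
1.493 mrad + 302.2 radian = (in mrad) 3.022e+05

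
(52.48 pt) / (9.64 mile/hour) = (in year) 1.362e-10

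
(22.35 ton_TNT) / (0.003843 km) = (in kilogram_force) 2.481e+09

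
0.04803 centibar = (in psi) 0.006966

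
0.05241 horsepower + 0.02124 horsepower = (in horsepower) 0.07365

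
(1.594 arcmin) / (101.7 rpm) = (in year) 1.381e-12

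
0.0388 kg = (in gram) 38.8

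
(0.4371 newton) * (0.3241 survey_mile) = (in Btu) 0.2161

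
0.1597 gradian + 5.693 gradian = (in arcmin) 316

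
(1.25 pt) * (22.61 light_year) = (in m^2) 9.433e+13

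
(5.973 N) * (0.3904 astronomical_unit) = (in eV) 2.177e+30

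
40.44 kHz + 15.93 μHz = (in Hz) 4.044e+04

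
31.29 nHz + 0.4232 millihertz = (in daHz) 4.232e-05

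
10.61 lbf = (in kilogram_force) 4.813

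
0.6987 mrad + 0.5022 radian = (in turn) 0.08004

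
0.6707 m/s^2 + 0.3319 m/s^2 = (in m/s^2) 1.003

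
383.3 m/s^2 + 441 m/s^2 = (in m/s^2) 824.3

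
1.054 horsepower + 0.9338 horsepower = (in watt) 1482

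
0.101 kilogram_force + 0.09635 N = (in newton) 1.087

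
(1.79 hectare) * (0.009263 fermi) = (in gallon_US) 4.38e-11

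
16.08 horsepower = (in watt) 1.199e+04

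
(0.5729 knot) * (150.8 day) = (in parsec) 1.244e-10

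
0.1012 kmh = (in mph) 0.06288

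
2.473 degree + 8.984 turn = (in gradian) 3596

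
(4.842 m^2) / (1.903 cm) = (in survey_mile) 0.1581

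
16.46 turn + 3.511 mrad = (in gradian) 6584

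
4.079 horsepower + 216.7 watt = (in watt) 3258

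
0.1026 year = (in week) 5.35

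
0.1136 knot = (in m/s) 0.05844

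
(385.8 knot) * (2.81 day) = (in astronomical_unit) 0.0003221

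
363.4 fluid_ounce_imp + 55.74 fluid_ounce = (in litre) 11.97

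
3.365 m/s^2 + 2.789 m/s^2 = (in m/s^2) 6.154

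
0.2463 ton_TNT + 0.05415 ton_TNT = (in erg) 1.257e+16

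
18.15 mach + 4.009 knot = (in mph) 1.383e+04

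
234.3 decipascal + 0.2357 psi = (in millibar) 16.49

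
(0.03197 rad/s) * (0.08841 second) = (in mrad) 2.826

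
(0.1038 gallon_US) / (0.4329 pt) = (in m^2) 2.573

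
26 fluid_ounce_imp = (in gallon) 0.1952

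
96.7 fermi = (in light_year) 1.022e-29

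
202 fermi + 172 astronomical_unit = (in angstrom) 2.573e+23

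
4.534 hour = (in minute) 272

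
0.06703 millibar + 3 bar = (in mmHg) 2250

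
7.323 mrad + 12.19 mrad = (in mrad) 19.51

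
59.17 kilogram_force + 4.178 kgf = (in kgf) 63.35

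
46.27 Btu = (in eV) 3.047e+23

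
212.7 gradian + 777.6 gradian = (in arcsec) 3.209e+06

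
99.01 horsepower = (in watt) 7.383e+04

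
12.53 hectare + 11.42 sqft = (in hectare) 12.53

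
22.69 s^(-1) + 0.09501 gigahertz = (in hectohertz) 9.501e+05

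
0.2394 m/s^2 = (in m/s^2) 0.2394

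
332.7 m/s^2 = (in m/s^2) 332.7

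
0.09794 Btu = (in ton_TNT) 2.47e-08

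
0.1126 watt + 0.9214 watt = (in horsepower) 0.001387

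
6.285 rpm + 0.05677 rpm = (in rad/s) 0.6641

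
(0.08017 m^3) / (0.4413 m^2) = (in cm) 18.17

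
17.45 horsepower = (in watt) 1.301e+04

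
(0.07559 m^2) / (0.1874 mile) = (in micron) 250.6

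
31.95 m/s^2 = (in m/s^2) 31.95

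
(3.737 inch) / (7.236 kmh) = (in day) 5.466e-07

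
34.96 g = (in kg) 0.03496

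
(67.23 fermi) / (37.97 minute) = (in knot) 5.736e-17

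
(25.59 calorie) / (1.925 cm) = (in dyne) 5.562e+08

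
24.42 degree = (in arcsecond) 8.791e+04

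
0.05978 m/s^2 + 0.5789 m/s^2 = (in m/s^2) 0.6387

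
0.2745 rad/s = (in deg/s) 15.73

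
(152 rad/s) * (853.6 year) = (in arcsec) 8.44e+17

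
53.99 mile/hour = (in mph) 53.99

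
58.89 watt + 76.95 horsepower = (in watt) 5.744e+04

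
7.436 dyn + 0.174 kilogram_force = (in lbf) 0.3836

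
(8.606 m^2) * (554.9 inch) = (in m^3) 121.3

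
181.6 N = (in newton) 181.6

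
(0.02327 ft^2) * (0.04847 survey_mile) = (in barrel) 1.061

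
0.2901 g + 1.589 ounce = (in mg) 4.534e+04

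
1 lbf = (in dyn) 4.448e+05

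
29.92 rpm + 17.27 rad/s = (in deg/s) 1169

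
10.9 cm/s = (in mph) 0.2438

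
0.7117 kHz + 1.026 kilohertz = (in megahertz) 0.001738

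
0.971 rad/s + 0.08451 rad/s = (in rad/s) 1.056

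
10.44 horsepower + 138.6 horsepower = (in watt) 1.111e+05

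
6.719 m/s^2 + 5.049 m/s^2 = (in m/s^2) 11.77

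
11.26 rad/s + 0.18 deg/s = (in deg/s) 645.3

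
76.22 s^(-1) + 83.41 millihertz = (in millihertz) 7.63e+04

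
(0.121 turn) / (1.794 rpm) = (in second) 4.047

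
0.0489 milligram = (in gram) 4.89e-05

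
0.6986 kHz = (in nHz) 6.986e+11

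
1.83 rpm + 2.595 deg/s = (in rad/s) 0.2369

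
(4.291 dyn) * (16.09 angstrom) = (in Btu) 6.544e-17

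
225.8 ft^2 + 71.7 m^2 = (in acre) 0.0229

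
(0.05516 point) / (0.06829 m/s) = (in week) 4.711e-10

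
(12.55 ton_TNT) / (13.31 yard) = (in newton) 4.314e+09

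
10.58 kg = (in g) 1.058e+04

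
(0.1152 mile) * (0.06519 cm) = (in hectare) 1.209e-05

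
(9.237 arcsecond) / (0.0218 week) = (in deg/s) 1.946e-07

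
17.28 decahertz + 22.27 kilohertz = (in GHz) 2.244e-05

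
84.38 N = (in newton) 84.38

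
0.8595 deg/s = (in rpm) 0.1433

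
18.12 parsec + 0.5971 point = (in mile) 3.474e+14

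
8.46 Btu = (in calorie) 2133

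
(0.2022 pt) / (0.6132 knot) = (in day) 2.617e-09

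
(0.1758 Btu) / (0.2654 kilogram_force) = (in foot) 233.8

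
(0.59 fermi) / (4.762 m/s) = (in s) 1.239e-16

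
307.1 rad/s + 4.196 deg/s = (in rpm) 2933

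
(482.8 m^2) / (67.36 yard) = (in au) 5.24e-11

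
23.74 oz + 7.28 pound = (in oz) 140.2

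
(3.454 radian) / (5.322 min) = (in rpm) 0.1033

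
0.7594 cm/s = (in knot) 0.01476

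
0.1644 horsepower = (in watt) 122.6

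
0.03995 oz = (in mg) 1133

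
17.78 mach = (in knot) 1.177e+04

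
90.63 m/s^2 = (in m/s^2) 90.63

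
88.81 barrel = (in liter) 1.412e+04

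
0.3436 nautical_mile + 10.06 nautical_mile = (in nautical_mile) 10.4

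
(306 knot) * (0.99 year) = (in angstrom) 4.915e+19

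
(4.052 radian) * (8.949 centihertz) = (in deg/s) 20.78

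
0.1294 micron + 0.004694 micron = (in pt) 0.0003801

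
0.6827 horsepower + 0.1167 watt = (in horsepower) 0.6829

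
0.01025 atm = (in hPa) 10.39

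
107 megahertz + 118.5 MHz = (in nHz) 2.255e+17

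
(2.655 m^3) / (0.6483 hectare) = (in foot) 0.001344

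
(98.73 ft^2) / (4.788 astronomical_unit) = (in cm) 1.281e-09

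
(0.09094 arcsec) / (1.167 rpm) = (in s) 3.608e-06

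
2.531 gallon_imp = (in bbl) 0.07237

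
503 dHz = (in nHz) 5.03e+10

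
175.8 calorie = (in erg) 7.355e+09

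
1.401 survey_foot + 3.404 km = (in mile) 2.115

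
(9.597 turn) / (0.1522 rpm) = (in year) 0.00012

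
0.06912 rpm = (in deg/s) 0.4147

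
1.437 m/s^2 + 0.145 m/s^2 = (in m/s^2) 1.582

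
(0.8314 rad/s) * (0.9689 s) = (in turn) 0.1282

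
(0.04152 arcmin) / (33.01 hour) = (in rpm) 9.705e-10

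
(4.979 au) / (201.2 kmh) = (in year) 422.6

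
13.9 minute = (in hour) 0.2317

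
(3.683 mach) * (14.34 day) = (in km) 1.554e+06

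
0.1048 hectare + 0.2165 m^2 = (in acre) 0.259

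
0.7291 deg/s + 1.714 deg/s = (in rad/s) 0.04264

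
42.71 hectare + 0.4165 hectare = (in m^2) 4.313e+05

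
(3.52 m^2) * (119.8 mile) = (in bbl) 4.269e+06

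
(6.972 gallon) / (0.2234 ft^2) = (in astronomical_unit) 8.5e-12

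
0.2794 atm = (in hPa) 283.1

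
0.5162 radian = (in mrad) 516.2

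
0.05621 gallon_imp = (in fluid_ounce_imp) 8.994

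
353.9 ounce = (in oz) 353.9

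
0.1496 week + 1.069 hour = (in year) 0.002991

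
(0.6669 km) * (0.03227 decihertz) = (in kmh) 7.748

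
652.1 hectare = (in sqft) 7.019e+07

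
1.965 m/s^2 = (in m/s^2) 1.965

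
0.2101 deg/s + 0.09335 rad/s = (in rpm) 0.9264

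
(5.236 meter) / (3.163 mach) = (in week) 8.038e-09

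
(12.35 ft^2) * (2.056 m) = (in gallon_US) 623.2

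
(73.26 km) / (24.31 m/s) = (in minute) 50.23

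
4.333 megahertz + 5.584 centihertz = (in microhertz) 4.333e+12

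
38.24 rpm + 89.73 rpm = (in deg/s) 767.8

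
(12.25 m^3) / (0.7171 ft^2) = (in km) 0.1839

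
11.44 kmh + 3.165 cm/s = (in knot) 6.239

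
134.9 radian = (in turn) 21.47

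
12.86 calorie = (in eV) 3.358e+20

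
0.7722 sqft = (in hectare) 7.174e-06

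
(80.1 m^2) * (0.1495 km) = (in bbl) 7.532e+04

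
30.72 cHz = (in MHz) 3.072e-07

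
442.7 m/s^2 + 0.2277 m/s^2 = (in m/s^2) 442.9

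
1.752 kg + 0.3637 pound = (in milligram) 1.917e+06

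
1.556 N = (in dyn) 1.556e+05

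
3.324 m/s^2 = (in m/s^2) 3.324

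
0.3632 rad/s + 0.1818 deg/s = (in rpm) 3.499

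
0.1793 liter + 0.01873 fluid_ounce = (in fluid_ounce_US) 6.082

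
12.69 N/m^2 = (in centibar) 0.01269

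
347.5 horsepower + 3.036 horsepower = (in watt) 2.614e+05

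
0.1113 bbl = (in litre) 17.7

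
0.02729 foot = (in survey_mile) 5.169e-06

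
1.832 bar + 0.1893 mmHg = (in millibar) 1832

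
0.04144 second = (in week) 6.852e-08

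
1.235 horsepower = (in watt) 920.9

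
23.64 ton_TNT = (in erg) 9.891e+17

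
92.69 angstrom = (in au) 6.196e-20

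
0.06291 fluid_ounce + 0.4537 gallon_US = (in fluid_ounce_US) 58.14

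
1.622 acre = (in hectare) 0.6564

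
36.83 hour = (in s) 1.326e+05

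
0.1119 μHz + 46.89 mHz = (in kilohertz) 4.689e-05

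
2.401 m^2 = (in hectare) 0.0002401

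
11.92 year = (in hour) 1.044e+05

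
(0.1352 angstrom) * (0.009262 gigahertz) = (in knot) 0.0002434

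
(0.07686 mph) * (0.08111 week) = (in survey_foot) 5530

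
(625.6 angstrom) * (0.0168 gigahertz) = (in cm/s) 105.1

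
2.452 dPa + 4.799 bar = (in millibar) 4799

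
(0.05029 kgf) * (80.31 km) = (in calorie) 9466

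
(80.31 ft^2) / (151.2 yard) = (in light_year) 5.704e-18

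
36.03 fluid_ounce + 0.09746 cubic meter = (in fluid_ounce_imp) 3468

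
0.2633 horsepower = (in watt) 196.3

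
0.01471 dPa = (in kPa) 1.471e-06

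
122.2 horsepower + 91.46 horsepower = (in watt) 1.593e+05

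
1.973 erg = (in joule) 1.973e-07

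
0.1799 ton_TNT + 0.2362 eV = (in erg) 7.527e+15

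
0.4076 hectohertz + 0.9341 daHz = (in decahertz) 5.01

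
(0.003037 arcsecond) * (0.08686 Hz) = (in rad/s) 1.279e-09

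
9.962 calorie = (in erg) 4.168e+08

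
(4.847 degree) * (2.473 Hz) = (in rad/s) 0.2092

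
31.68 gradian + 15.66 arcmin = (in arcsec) 1.036e+05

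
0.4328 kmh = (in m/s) 0.1202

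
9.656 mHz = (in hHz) 9.656e-05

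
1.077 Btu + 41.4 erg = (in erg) 1.136e+10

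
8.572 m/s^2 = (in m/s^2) 8.572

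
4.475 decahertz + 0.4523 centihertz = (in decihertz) 447.5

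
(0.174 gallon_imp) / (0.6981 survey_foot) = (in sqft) 0.04002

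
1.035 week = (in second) 6.26e+05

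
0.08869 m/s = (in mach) 0.0002605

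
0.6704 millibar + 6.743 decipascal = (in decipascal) 677.1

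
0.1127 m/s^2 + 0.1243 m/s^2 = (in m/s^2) 0.237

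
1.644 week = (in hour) 276.2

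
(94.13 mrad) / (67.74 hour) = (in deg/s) 2.212e-05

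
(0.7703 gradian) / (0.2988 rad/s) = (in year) 1.284e-09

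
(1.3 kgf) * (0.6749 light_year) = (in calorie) 1.946e+16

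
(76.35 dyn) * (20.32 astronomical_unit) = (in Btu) 2.2e+06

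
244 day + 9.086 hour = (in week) 34.91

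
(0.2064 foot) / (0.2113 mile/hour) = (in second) 0.666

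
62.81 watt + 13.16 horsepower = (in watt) 9876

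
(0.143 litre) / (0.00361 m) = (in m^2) 0.03961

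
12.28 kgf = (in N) 120.4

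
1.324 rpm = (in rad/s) 0.1386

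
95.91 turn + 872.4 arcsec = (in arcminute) 2.072e+06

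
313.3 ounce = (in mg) 8.882e+06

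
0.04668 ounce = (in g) 1.323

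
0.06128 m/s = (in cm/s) 6.128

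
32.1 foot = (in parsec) 3.171e-16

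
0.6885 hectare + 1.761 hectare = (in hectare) 2.45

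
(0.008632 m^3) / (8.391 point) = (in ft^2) 31.39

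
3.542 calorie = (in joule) 14.82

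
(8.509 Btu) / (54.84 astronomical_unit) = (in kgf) 1.116e-10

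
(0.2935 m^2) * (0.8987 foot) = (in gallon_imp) 17.68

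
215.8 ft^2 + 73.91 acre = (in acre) 73.91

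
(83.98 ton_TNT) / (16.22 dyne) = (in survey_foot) 7.107e+15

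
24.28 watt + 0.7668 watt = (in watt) 25.05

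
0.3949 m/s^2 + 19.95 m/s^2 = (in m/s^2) 20.34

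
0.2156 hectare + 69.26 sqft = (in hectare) 0.2162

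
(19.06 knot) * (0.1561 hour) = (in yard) 6026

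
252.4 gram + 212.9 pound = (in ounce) 3415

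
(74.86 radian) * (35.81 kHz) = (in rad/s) 2.681e+06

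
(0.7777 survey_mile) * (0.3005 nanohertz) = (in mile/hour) 8.413e-07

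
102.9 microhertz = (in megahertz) 1.029e-10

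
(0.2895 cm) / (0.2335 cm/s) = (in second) 1.24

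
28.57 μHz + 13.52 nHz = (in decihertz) 0.0002858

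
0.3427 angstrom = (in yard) 3.748e-11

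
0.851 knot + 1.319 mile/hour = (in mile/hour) 2.298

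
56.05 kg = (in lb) 123.6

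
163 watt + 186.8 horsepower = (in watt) 1.395e+05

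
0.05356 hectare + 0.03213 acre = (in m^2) 665.6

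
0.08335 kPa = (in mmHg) 0.6252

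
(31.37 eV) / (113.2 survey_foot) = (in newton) 1.457e-19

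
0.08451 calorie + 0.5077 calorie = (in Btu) 0.002349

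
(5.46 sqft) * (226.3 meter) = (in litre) 1.148e+05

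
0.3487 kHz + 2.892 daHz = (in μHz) 3.776e+08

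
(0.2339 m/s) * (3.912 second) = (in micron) 9.15e+05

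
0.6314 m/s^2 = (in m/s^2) 0.6314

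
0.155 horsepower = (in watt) 115.6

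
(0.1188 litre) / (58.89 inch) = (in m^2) 7.942e-05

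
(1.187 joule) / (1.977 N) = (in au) 4.013e-12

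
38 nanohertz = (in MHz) 3.8e-14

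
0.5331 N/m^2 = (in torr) 0.003999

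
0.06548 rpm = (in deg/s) 0.3929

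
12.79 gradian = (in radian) 0.2009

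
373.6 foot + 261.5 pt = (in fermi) 1.14e+17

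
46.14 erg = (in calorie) 1.103e-06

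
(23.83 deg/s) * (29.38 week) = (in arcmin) 2.541e+10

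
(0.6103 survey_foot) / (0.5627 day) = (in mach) 1.124e-08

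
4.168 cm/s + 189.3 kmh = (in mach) 0.1546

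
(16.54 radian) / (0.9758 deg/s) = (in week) 0.001606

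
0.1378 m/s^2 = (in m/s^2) 0.1378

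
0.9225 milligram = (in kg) 9.225e-07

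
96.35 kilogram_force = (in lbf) 212.4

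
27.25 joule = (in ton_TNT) 6.513e-09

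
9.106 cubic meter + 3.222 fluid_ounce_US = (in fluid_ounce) 3.079e+05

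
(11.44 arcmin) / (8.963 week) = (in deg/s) 3.517e-08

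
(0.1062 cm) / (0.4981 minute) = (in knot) 6.907e-05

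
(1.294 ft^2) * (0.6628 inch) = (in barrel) 0.01273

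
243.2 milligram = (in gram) 0.2432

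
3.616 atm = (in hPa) 3664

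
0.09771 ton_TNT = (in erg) 4.088e+15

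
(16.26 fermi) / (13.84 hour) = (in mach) 9.584e-22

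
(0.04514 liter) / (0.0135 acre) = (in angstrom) 8262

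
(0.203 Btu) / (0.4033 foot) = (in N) 1742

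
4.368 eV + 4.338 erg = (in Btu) 4.112e-10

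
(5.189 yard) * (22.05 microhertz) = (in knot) 0.0002034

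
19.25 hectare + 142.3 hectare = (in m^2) 1.616e+06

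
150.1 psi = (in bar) 10.35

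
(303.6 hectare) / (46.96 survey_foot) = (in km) 212.1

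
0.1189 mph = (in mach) 0.0001561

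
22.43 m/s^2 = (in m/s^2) 22.43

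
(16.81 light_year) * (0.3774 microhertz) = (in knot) 1.167e+11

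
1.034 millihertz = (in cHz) 0.1034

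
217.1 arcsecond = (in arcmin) 3.618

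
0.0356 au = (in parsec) 1.726e-07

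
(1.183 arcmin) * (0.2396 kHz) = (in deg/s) 4.724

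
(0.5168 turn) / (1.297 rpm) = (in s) 23.91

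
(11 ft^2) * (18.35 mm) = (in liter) 18.75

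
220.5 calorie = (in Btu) 0.8744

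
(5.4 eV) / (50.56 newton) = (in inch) 6.737e-19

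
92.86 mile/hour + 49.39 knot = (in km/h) 240.9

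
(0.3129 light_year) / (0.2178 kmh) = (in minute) 8.155e+14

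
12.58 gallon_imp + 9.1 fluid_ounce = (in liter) 57.46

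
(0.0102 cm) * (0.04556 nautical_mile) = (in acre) 2.127e-06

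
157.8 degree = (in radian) 2.754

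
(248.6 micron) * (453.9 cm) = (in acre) 2.788e-07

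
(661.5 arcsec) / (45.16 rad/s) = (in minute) 1.184e-06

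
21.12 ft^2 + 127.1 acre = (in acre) 127.1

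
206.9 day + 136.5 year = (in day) 5.003e+04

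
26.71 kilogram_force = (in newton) 261.9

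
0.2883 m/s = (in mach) 0.0008467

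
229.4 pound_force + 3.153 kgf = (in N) 1051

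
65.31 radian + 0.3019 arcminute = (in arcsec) 1.347e+07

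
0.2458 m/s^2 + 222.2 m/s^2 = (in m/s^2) 222.4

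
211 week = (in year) 4.047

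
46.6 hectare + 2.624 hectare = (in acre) 121.6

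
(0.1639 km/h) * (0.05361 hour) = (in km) 0.008787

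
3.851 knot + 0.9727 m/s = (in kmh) 10.63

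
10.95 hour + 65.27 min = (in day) 0.5016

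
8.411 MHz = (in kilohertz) 8411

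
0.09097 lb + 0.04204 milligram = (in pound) 0.09097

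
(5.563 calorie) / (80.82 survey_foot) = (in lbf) 0.2124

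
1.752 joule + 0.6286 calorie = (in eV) 2.735e+19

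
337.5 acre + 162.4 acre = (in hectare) 202.3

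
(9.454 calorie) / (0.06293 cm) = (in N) 6.286e+04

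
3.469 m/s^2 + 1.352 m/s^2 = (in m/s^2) 4.821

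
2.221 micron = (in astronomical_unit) 1.485e-17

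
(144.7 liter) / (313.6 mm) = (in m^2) 0.4614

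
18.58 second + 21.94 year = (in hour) 1.922e+05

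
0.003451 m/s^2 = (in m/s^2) 0.003451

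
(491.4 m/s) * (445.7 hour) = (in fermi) 7.885e+23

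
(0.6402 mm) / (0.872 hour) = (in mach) 5.989e-10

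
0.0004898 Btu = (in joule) 0.5168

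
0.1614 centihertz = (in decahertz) 0.0001614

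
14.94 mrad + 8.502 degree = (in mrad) 163.3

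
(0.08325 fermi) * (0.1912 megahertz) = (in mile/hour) 3.561e-11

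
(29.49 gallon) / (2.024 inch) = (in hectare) 0.0002171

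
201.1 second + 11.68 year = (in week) 609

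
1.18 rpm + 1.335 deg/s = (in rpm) 1.403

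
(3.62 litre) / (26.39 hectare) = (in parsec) 4.445e-25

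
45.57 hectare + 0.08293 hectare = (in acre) 112.8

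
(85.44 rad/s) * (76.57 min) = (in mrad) 3.925e+08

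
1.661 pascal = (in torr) 0.01246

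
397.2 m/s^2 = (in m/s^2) 397.2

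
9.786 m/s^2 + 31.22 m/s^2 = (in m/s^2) 41.01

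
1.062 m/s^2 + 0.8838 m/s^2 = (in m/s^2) 1.946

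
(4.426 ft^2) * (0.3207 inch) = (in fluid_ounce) 113.3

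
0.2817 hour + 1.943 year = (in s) 6.128e+07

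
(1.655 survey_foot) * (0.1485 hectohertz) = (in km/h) 26.97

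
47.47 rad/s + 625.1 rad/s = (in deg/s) 3.854e+04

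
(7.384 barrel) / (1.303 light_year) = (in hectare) 9.523e-21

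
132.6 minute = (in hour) 2.21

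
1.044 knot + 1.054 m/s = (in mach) 0.004673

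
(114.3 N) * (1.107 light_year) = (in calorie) 2.861e+17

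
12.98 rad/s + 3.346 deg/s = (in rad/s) 13.04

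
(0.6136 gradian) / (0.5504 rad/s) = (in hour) 4.864e-06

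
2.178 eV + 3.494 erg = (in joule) 3.494e-07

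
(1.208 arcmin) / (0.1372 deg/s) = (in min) 0.002446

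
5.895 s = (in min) 0.09825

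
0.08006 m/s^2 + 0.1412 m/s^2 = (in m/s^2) 0.2213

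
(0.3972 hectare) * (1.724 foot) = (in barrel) 1.313e+04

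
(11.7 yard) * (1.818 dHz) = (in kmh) 7.002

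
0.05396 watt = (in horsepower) 7.236e-05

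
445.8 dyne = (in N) 0.004458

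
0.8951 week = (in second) 5.414e+05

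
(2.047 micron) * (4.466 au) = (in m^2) 1.368e+06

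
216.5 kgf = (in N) 2123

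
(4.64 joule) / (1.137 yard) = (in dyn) 4.463e+05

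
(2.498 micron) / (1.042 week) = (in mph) 8.867e-12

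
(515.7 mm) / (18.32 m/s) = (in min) 0.0004692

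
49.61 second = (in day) 0.0005742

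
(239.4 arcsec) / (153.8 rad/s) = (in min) 1.258e-07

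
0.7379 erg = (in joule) 7.379e-08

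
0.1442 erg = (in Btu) 1.367e-11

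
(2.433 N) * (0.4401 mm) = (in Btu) 1.015e-06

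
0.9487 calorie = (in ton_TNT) 9.487e-10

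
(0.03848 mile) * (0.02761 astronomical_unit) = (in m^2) 2.558e+11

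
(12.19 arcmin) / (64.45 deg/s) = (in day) 3.649e-08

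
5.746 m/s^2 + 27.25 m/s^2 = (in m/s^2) 33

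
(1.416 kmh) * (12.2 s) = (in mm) 4799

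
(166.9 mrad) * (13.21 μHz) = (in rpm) 2.105e-05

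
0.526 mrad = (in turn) 8.372e-05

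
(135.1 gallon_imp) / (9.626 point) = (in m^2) 180.9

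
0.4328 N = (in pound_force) 0.0973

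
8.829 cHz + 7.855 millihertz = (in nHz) 9.614e+07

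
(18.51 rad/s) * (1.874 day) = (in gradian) 1.908e+08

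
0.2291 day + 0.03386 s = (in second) 1.979e+04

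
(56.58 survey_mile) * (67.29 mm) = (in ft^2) 6.595e+04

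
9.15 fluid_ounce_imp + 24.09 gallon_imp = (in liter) 109.8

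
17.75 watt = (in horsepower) 0.0238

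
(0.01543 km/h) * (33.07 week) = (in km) 85.73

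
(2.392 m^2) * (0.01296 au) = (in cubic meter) 4.638e+09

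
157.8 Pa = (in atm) 0.001557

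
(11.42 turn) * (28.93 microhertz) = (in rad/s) 0.002076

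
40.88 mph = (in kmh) 65.79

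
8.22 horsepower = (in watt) 6130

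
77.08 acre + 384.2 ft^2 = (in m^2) 3.12e+05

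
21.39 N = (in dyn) 2.139e+06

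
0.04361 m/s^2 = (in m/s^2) 0.04361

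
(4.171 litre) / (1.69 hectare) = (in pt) 0.0006996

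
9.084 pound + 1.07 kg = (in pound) 11.44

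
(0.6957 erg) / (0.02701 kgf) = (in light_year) 2.776e-23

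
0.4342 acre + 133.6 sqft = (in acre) 0.4373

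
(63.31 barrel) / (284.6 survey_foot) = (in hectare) 1.16e-05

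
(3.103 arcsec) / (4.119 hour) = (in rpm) 9.688e-09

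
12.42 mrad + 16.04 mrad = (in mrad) 28.46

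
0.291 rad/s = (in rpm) 2.779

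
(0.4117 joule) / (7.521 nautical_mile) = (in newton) 2.956e-05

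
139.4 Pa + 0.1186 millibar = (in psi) 0.02194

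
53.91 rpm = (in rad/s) 5.645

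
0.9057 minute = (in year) 1.723e-06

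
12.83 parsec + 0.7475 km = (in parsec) 12.83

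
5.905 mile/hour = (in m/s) 2.64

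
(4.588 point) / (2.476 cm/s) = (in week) 1.081e-07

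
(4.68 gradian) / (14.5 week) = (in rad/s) 8.383e-09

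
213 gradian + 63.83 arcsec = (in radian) 3.346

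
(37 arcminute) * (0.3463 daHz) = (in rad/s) 0.03727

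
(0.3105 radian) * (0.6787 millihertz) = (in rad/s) 0.0002107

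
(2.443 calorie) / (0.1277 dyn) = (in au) 5.351e-05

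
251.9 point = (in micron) 8.886e+04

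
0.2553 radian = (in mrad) 255.3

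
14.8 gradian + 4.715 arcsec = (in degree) 13.32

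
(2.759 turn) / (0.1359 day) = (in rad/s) 0.001476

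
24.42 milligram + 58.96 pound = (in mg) 2.674e+07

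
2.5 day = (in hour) 60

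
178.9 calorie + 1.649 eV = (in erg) 7.485e+09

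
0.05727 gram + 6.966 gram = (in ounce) 0.2477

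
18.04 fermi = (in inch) 7.102e-13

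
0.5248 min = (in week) 5.206e-05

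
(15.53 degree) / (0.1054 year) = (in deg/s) 4.672e-06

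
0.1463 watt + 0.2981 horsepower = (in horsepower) 0.2983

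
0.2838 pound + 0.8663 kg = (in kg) 0.995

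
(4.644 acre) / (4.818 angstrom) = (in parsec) 0.001264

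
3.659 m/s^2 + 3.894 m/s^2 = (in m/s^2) 7.553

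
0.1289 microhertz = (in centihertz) 1.289e-05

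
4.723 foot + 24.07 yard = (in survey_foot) 76.93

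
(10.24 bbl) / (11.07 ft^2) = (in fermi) 1.583e+15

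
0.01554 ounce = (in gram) 0.4406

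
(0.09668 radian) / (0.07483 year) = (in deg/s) 2.347e-06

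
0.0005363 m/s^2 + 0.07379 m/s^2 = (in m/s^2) 0.07433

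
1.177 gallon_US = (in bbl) 0.02802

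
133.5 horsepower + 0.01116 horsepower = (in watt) 9.956e+04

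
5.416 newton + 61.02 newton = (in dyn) 6.644e+06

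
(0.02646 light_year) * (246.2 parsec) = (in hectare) 1.902e+29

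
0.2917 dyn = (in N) 2.917e-06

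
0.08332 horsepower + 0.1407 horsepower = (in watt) 167.1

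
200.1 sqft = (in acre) 0.004594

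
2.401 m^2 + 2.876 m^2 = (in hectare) 0.0005277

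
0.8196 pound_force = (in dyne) 3.646e+05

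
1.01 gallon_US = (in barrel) 0.02405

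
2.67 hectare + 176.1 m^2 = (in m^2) 2.688e+04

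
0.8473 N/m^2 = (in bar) 8.473e-06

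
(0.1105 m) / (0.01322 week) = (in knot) 2.686e-05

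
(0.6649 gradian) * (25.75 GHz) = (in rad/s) 2.689e+08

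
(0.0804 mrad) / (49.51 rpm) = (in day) 1.795e-10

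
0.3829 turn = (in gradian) 153.2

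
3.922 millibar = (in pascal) 392.2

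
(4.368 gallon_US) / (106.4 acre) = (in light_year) 4.059e-24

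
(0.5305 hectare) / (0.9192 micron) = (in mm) 5.771e+12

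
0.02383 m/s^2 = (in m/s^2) 0.02383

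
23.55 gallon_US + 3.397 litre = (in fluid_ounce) 3129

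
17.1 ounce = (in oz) 17.1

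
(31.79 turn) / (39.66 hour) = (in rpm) 0.01336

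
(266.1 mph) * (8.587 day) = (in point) 2.502e+11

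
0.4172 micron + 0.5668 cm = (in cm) 0.5668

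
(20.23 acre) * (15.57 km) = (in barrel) 8.018e+09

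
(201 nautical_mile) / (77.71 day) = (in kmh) 0.1996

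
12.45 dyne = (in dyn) 12.45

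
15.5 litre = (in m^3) 0.0155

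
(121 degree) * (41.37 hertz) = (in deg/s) 5006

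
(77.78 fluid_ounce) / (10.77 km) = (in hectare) 2.136e-11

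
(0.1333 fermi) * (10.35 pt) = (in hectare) 4.867e-23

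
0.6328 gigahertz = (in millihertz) 6.328e+11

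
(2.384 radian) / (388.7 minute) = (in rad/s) 0.0001022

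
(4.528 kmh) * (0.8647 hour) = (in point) 1.11e+07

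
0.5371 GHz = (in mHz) 5.371e+11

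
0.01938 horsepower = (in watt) 14.45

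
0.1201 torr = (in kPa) 0.01601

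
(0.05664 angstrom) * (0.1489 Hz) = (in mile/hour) 1.887e-12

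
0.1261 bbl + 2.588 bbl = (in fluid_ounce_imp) 1.519e+04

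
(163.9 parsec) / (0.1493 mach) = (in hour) 2.763e+13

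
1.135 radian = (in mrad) 1135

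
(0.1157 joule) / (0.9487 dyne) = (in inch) 4.801e+05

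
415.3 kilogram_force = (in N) 4073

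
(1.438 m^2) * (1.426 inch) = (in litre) 52.08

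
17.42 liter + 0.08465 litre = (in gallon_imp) 3.85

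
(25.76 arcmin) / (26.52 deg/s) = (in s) 0.01619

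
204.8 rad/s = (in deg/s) 1.173e+04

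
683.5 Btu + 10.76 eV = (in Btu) 683.5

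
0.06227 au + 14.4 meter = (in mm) 9.315e+12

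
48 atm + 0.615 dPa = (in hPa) 4.864e+04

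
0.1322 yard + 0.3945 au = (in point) 1.673e+14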